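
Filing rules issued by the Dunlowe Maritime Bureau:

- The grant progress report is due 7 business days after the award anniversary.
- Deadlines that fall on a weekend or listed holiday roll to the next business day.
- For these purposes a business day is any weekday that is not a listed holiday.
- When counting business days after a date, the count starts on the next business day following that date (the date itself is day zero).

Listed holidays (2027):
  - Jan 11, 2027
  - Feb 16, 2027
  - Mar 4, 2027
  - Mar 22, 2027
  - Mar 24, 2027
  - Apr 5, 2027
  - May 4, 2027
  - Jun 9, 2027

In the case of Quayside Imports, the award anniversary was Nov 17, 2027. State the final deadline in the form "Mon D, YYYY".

Nov 26, 2027

Starting the day after Nov 17, 2027 and counting 7 business days lands on Nov 26, 2027.
Nov 26, 2027 falls on a Friday, which is a business day, so no adjustment is needed.
Deadline: Nov 26, 2027.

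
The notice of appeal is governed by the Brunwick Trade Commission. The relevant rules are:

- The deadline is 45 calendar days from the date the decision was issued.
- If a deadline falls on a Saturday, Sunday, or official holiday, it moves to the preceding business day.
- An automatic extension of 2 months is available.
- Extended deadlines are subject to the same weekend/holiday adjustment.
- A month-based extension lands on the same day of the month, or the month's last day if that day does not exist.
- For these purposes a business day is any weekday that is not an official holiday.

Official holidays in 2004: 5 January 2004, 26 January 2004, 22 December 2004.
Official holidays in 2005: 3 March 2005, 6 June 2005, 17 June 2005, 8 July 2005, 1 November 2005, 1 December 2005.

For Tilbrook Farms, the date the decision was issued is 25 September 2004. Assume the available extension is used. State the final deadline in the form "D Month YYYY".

7 January 2005

From 25 September 2004, 45 calendar days later is 9 November 2004.
Since 9 November 2004 is a Tuesday and not a holiday, the date is unchanged.
Applying the 2 months extension: 2 months after 9 November 2004 is 9 January 2005.
9 January 2005 falls on a Sunday. Rolling to the preceding business day gives 7 January 2005, a Friday.
So the filing is due 7 January 2005.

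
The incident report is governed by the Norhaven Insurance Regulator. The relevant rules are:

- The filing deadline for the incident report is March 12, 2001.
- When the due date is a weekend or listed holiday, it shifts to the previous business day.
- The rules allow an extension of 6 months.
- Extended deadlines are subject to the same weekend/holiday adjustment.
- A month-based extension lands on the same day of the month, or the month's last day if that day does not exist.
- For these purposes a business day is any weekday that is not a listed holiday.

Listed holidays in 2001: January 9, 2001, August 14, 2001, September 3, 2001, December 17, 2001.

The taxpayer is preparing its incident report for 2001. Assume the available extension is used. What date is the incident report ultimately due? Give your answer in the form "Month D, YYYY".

Start from the fixed due date, March 12, 2001.
March 12, 2001 falls on a Monday, which is a business day, so no adjustment is needed.
The 6 months extension carries March 12, 2001 to September 12, 2001.
September 12, 2001 (Wednesday) is already a business day.
So the filing is due September 12, 2001.

September 12, 2001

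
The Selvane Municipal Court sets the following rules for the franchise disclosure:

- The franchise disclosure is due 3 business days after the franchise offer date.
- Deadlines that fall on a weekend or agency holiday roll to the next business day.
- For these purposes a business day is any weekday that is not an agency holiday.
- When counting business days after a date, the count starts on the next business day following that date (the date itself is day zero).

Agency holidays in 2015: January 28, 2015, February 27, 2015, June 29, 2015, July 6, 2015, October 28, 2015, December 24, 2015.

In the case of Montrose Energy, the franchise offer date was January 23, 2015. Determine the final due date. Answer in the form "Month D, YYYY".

January 29, 2015

3 business days after January 23, 2015, excluding weekends and holidays, is January 29, 2015.
January 29, 2015 is a Thursday and not a listed holiday, so it stands.
Final deadline: January 29, 2015.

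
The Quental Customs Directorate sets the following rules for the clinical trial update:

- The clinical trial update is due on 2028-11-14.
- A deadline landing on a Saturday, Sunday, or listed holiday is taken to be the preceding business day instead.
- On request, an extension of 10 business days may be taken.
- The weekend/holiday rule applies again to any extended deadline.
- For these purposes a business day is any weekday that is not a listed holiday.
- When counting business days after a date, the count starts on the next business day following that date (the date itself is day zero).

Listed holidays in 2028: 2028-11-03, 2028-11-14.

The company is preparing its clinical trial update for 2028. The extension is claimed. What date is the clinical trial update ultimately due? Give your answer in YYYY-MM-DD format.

2028-11-28

The statutory due date is 2028-11-14.
Because 2028-11-14 is a listed holiday, the deadline becomes 2028-11-13 (Monday).
The 10-business-day extension runs from 2028-11-13 to 2028-11-28.
2028-11-28 (Tuesday) is already a business day.
The final due date is 2028-11-28.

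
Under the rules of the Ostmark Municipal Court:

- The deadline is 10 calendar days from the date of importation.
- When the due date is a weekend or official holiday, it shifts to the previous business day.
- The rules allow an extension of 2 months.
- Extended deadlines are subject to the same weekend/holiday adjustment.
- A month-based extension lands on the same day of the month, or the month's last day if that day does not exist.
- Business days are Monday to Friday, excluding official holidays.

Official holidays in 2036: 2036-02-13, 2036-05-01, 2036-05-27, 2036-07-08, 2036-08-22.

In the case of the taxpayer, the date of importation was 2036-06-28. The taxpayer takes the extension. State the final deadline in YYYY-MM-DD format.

From 2036-06-28, 10 calendar days later is 2036-07-08.
Because 2036-07-08 is a listed holiday, the deadline becomes 2036-07-07 (Monday).
Add 2 months to 2036-07-07: 2036-09-07.
2036-09-07 falls on a Sunday. Rolling to the preceding business day gives 2036-09-05, a Friday.
The final due date is 2036-09-05.

2036-09-05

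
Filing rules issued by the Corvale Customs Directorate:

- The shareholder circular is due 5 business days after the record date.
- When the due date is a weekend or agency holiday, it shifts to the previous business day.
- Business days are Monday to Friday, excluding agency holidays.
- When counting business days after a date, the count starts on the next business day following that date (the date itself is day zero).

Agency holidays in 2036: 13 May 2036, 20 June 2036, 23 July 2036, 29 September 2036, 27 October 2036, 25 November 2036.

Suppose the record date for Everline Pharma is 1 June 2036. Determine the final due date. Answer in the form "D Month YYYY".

6 June 2036

Counting 5 business days after 1 June 2036 (skipping weekends and listed holidays) reaches 6 June 2036.
6 June 2036 falls on a Friday, which is a business day, so no adjustment is needed.
So the filing is due 6 June 2036.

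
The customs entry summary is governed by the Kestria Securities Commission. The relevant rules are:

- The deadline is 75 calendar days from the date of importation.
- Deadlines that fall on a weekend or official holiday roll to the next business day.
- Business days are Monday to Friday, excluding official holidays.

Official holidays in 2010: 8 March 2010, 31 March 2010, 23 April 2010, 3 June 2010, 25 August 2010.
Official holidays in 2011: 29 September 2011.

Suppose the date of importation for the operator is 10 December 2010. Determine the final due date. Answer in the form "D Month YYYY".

23 February 2011

Adding 75 calendar days to 10 December 2010 gives 23 February 2011.
23 February 2011 (Wednesday) is already a business day.
Final deadline: 23 February 2011.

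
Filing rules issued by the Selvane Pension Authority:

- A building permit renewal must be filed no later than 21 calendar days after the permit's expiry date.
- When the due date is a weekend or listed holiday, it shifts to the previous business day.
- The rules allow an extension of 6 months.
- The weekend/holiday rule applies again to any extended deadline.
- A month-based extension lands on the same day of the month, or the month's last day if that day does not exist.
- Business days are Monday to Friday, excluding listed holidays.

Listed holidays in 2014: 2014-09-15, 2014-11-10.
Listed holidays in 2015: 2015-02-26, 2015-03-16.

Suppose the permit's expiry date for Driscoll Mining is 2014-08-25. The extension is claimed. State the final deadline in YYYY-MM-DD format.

2015-03-12

From 2014-08-25, 21 calendar days later is 2014-09-15.
2014-09-15 is a listed holiday, so it moves to the preceding business day, 2014-09-12 (Friday).
The 6 months extension carries 2014-09-12 to 2015-03-12.
Since 2015-03-12 is a Thursday and not a holiday, the date is unchanged.
Deadline: 2015-03-12.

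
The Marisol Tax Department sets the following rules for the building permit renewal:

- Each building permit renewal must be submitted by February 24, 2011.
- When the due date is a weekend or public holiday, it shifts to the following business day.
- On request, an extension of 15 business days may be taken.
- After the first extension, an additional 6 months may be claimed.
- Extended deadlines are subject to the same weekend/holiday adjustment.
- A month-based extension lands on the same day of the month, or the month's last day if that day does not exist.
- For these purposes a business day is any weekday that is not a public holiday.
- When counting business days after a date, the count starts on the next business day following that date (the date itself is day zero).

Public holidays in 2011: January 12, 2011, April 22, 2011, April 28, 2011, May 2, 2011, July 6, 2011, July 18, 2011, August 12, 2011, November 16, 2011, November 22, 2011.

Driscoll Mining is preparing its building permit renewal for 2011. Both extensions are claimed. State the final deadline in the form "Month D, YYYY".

September 19, 2011

Start from the fixed due date, February 24, 2011.
February 24, 2011 is a Thursday and not a listed holiday, so it stands.
The 15-business-day extension runs from February 24, 2011 to March 17, 2011.
March 17, 2011 is a Thursday and not a listed holiday, so it stands.
Applying the 6 months extension: 6 months after March 17, 2011 is September 17, 2011.
Because September 17, 2011 is a Saturday, the deadline becomes September 19, 2011 (Monday).
Final deadline: September 19, 2011.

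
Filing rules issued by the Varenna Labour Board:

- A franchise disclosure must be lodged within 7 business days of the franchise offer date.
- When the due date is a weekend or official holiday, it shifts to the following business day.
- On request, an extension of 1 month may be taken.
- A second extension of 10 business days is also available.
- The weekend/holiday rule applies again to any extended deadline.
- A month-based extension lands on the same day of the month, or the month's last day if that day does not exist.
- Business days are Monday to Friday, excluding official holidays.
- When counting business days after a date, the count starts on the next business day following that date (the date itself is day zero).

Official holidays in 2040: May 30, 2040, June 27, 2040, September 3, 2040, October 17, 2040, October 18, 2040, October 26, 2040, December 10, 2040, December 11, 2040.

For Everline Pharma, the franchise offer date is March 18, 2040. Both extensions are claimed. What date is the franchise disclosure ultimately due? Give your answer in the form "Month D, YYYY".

Counting 7 business days after March 18, 2040 (skipping weekends and listed holidays) reaches March 27, 2040.
Since March 27, 2040 is a Tuesday and not a holiday, the date is unchanged.
Applying the 1 month extension: 1 month after March 27, 2040 is April 27, 2040.
April 27, 2040 falls on a Friday, which is a business day, so no adjustment is needed.
Counting 10 further business days from April 27, 2040 reaches May 11, 2040.
Since May 11, 2040 is a Friday and not a holiday, the date is unchanged.
Final deadline: May 11, 2040.

May 11, 2040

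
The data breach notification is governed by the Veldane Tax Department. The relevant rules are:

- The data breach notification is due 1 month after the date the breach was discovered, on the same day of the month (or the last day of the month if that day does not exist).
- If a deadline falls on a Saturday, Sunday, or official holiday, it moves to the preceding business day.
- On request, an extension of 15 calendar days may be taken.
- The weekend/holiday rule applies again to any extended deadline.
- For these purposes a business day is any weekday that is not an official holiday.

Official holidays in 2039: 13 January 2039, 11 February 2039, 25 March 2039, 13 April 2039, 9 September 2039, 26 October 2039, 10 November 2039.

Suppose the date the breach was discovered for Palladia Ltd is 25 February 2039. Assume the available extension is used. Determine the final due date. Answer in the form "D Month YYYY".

1 month after 25 February 2039, on the same day of the month, is 25 March 2039.
25 March 2039 is a listed holiday, so it moves to the preceding business day, 24 March 2039 (Thursday).
The 15-calendar-day extension moves the deadline from 24 March 2039 to 8 April 2039.
Since 8 April 2039 is a Friday and not a holiday, the date is unchanged.
Deadline: 8 April 2039.

8 April 2039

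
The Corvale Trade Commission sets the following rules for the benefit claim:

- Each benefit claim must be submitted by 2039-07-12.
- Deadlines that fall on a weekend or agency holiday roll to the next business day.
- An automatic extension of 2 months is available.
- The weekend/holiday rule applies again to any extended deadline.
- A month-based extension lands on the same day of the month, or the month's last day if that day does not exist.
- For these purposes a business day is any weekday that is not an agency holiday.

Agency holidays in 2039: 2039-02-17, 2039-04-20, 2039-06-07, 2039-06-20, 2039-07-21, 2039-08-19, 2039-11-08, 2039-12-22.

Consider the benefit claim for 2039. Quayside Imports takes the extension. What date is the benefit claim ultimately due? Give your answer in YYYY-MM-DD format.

Start from the fixed due date, 2039-07-12.
2039-07-12 falls on a Tuesday, which is a business day, so no adjustment is needed.
Applying the 2 months extension: 2 months after 2039-07-12 is 2039-09-12.
2039-09-12 (Monday) is already a business day.
Final deadline: 2039-09-12.

2039-09-12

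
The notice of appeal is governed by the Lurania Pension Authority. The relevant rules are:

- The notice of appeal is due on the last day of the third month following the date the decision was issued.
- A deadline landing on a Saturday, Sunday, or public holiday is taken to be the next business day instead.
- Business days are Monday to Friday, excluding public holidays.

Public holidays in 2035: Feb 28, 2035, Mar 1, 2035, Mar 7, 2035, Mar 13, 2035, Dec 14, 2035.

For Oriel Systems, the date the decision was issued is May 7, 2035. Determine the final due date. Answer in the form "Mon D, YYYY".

Aug 31, 2035

3 months after May 7, 2035 is August 2035; that month ends on Aug 31, 2035.
Aug 31, 2035 falls on a Friday, which is a business day, so no adjustment is needed.
Deadline: Aug 31, 2035.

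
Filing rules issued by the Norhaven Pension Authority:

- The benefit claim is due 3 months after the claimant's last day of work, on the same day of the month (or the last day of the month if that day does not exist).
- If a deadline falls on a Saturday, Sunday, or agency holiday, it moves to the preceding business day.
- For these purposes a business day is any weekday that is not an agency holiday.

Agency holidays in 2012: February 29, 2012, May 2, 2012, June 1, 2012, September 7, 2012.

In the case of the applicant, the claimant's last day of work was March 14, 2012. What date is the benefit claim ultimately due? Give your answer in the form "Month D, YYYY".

3 months after March 14, 2012, on the same day of the month, is June 14, 2012.
June 14, 2012 (Thursday) is already a business day.
So the filing is due June 14, 2012.

June 14, 2012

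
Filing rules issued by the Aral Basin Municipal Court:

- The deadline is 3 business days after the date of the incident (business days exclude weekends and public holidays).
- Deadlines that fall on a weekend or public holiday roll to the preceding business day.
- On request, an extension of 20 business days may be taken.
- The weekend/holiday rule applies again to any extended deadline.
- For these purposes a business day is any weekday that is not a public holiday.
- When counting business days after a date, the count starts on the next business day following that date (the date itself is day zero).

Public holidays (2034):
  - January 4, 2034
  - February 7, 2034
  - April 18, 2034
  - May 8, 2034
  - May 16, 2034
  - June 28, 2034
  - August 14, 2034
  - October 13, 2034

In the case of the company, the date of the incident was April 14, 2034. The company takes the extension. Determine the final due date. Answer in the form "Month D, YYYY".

May 22, 2034

Starting the day after April 14, 2034 and counting 3 business days lands on April 20, 2034.
April 20, 2034 falls on a Thursday, which is a business day, so no adjustment is needed.
The 20-business-day extension runs from April 20, 2034 to May 22, 2034.
May 22, 2034 (Monday) is already a business day.
Deadline: May 22, 2034.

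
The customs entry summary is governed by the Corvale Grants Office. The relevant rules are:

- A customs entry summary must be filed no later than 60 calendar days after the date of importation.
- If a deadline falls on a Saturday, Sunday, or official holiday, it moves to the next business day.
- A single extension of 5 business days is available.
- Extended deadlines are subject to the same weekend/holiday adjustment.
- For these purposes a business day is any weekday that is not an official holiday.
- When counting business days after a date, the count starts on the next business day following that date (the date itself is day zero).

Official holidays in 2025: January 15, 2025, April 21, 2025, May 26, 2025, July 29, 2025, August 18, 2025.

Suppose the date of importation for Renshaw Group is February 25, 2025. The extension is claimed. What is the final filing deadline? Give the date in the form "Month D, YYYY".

May 5, 2025

Trigger date February 25, 2025 + 60 calendar days = April 26, 2025.
April 26, 2025 is a Saturday; the next business day is April 28, 2025 (Monday).
The 5-business-day extension runs from April 28, 2025 to May 5, 2025.
May 5, 2025 falls on a Monday, which is a business day, so no adjustment is needed.
Deadline: May 5, 2025.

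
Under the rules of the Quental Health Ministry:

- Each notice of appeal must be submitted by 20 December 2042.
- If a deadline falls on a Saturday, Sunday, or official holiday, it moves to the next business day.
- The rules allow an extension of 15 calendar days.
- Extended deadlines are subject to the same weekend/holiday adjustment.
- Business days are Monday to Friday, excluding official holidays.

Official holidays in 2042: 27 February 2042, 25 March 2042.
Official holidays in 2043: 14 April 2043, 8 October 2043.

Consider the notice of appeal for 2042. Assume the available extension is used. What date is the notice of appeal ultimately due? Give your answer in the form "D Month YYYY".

Start from the fixed due date, 20 December 2042.
20 December 2042 is a Saturday; the next business day is 22 December 2042 (Monday).
Applying the 15-calendar-day extension: 22 December 2042 + 15 days = 6 January 2043.
Since 6 January 2043 is a Tuesday and not a holiday, the date is unchanged.
Deadline: 6 January 2043.

6 January 2043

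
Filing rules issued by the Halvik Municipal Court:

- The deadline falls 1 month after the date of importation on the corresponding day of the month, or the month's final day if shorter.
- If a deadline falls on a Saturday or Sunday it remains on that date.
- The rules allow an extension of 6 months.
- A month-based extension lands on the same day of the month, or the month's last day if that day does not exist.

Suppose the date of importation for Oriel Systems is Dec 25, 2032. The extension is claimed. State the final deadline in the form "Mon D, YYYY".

Moving 1 month forward from Dec 25, 2032 on the corresponding day gives Jan 25, 2033.
No adjustment is made for weekends or holidays, so Jan 25, 2033 stands.
Applying the 6 months extension: 6 months after Jan 25, 2033 is Jul 25, 2033.
Jul 25, 2033 falls on a Monday. The rules make no weekend/holiday allowance, so it remains Jul 25, 2033.
So the filing is due Jul 25, 2033.

Jul 25, 2033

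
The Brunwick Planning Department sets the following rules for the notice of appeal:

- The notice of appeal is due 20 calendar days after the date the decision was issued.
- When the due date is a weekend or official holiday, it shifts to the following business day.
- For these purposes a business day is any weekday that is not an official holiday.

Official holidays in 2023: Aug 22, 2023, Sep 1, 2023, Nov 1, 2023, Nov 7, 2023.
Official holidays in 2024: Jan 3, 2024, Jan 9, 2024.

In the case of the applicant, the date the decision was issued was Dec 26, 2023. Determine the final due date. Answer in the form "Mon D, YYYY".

Trigger date Dec 26, 2023 + 20 calendar days = Jan 15, 2024.
Jan 15, 2024 is a Monday and not a listed holiday, so it stands.
So the filing is due Jan 15, 2024.

Jan 15, 2024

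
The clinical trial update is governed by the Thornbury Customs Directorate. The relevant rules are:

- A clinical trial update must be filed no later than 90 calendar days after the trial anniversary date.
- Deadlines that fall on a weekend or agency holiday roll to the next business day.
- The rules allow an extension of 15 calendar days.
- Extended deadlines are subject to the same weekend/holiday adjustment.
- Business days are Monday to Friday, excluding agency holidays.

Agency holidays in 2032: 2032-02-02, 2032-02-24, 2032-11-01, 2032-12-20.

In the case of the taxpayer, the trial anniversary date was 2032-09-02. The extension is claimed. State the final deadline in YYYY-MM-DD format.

Adding 90 calendar days to 2032-09-02 gives 2032-12-01.
Since 2032-12-01 is a Wednesday and not a holiday, the date is unchanged.
Add the 15 calendar-day extension to 2032-12-01: 2032-12-16.
2032-12-16 falls on a Thursday, which is a business day, so no adjustment is needed.
So the filing is due 2032-12-16.

2032-12-16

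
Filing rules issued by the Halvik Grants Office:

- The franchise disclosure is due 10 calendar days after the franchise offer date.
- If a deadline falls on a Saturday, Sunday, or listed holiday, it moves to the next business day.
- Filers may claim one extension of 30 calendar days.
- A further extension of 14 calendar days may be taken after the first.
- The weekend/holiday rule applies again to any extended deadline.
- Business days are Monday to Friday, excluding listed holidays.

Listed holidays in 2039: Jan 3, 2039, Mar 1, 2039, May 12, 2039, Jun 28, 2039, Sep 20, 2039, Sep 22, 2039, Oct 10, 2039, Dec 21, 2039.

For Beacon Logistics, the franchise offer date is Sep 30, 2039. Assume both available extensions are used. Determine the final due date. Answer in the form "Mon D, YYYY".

10 calendar days after Sep 30, 2039 is Oct 10, 2039.
Because Oct 10, 2039 is a listed holiday, the deadline becomes Oct 11, 2039 (Tuesday).
Applying the 30-calendar-day extension: Oct 11, 2039 + 30 days = Nov 10, 2039.
Since Nov 10, 2039 is a Thursday and not a holiday, the date is unchanged.
Applying the 14-calendar-day extension: Nov 10, 2039 + 14 days = Nov 24, 2039.
Since Nov 24, 2039 is a Thursday and not a holiday, the date is unchanged.
Final deadline: Nov 24, 2039.

Nov 24, 2039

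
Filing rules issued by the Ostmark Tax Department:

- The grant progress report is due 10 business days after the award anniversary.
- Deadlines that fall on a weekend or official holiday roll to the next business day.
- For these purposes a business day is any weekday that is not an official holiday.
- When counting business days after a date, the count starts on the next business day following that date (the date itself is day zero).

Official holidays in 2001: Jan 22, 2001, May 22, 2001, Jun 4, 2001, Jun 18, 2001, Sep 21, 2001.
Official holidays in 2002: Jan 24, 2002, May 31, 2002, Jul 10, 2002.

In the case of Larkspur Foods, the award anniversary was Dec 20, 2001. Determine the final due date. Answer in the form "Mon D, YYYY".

Counting 10 business days after Dec 20, 2001 (skipping weekends and listed holidays) reaches Jan 3, 2002.
Jan 3, 2002 falls on a Thursday, which is a business day, so no adjustment is needed.
Final deadline: Jan 3, 2002.

Jan 3, 2002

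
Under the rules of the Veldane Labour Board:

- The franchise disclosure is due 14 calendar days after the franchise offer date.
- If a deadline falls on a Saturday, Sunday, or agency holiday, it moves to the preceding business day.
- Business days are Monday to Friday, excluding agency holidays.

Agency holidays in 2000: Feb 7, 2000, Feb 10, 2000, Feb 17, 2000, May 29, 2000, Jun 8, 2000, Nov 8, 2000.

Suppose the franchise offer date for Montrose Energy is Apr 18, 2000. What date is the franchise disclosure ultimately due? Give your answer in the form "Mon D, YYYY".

From Apr 18, 2000, 14 calendar days later is May 2, 2000.
May 2, 2000 is a Tuesday and not a listed holiday, so it stands.
Final deadline: May 2, 2000.

May 2, 2000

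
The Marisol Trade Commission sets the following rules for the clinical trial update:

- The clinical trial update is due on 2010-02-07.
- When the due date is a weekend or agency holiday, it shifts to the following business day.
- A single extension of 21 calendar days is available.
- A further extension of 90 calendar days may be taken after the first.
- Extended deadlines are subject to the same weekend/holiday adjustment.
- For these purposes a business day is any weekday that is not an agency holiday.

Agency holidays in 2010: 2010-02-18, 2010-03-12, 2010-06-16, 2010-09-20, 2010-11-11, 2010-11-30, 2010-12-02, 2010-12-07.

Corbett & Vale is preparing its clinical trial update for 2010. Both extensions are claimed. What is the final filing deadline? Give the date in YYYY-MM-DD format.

The stated deadline is 2010-02-07.
2010-02-07 is a Sunday; the next business day is 2010-02-08 (Monday).
The 21-calendar-day extension moves the deadline from 2010-02-08 to 2010-03-01.
2010-03-01 (Monday) is already a business day.
With the 90-day extension, 2010-03-01 becomes 2010-05-30.
2010-05-30 falls on a Sunday. Rolling to the next business day gives 2010-05-31, a Monday.
Final deadline: 2010-05-31.

2010-05-31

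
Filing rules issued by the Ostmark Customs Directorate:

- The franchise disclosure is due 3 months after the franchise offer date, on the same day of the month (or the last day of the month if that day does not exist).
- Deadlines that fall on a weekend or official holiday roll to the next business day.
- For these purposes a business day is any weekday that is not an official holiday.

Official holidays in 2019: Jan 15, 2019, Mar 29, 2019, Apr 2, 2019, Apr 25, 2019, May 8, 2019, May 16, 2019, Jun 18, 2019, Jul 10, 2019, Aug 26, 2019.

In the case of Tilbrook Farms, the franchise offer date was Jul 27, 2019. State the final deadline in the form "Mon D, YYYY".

Oct 28, 2019

3 months after Jul 27, 2019, on the same day of the month, is Oct 27, 2019.
Because Oct 27, 2019 is a Sunday, the deadline becomes Oct 28, 2019 (Monday).
Deadline: Oct 28, 2019.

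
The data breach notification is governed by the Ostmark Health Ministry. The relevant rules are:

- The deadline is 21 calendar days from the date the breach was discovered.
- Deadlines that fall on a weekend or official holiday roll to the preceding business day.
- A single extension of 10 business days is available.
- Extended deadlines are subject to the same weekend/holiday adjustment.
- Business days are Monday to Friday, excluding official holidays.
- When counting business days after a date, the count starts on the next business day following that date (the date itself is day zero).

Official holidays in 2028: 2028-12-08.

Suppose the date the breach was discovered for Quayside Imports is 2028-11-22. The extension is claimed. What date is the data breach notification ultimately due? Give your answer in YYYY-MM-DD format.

2028-12-27

Adding 21 calendar days to 2028-11-22 gives 2028-12-13.
2028-12-13 (Wednesday) is already a business day.
The 10-business-day extension runs from 2028-12-13 to 2028-12-27.
2028-12-27 falls on a Wednesday, which is a business day, so no adjustment is needed.
The final due date is 2028-12-27.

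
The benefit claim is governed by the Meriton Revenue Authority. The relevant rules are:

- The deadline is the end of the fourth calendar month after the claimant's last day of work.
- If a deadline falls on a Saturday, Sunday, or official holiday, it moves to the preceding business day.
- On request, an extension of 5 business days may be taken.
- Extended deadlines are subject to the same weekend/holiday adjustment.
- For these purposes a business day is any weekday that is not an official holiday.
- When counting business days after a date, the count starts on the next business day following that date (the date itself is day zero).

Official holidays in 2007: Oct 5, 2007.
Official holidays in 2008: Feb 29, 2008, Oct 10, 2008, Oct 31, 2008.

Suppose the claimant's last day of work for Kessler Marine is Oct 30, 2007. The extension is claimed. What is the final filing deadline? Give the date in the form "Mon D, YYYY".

Mar 7, 2008

4 months after Oct 30, 2007 is February 2008; that month ends on Feb 29, 2008.
Feb 29, 2008 is a listed holiday; the preceding business day is Feb 28, 2008 (Thursday).
Counting 5 further business days from Feb 28, 2008 reaches Mar 7, 2008.
Mar 7, 2008 falls on a Friday, which is a business day, so no adjustment is needed.
The final due date is Mar 7, 2008.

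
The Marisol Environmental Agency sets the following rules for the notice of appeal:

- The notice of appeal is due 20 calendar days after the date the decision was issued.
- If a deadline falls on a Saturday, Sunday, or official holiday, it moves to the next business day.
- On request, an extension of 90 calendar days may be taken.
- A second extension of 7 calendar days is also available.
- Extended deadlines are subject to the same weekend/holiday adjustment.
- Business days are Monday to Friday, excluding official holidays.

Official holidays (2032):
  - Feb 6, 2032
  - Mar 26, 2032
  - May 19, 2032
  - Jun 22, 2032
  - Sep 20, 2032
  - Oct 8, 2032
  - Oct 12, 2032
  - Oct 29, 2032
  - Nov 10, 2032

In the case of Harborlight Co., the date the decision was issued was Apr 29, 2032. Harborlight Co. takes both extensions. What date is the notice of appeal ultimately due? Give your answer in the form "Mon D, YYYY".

Adding 20 calendar days to Apr 29, 2032 gives May 19, 2032.
May 19, 2032 falls on a listed holiday. Rolling to the next business day gives May 20, 2032, a Thursday.
Add the 90 calendar-day extension to May 20, 2032: Aug 18, 2032.
Aug 18, 2032 is a Wednesday and not a listed holiday, so it stands.
Add the 7 calendar-day extension to Aug 18, 2032: Aug 25, 2032.
Aug 25, 2032 is a Wednesday and not a listed holiday, so it stands.
Final deadline: Aug 25, 2032.

Aug 25, 2032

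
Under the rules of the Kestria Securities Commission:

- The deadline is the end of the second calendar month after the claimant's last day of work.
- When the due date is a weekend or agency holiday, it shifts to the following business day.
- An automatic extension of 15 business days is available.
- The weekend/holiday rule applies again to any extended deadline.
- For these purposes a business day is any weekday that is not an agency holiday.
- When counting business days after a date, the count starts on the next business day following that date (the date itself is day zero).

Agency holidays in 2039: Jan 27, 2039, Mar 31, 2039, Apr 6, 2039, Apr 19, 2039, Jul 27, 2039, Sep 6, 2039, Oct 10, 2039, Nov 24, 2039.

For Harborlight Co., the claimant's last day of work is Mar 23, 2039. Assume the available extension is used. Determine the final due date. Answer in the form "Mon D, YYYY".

Jun 21, 2039

2 months after Mar 23, 2039 falls in May 2039; the last day of that month is May 31, 2039.
Since May 31, 2039 is a Tuesday and not a holiday, the date is unchanged.
Applying the 15-business-day extension: 15 business days after May 31, 2039 is Jun 21, 2039.
Jun 21, 2039 is a Tuesday and not a listed holiday, so it stands.
So the filing is due Jun 21, 2039.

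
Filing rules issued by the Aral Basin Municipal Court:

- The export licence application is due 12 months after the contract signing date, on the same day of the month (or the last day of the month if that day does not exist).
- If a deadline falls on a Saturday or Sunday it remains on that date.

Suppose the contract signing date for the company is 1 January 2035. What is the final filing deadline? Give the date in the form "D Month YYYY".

1 January 2036

Moving 12 months forward from 1 January 2035 on the corresponding day gives 1 January 2036.
No adjustment is made for weekends or holidays, so 1 January 2036 stands.
The final due date is 1 January 2036.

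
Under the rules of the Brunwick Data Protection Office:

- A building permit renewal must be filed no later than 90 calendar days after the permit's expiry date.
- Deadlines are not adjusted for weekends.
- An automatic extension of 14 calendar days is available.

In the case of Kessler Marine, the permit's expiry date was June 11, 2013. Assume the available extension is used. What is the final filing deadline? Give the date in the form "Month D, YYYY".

Trigger date June 11, 2013 + 90 calendar days = September 9, 2013.
September 9, 2013 is a Monday; no weekend or holiday adjustment applies.
Add the 14 calendar-day extension to September 9, 2013: September 23, 2013.
September 23, 2013 falls on a Monday. The rules make no weekend/holiday allowance, so it remains September 23, 2013.
So the filing is due September 23, 2013.

September 23, 2013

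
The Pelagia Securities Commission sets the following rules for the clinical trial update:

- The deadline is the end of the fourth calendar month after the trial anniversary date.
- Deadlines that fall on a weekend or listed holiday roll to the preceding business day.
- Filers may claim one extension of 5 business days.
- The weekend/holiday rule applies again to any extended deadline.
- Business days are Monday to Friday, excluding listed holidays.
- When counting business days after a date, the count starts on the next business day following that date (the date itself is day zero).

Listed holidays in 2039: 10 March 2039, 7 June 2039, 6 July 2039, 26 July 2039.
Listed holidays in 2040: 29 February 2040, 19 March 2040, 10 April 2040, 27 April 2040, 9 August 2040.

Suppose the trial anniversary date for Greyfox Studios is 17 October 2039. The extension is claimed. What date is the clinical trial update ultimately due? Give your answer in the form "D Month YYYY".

4 months after 17 October 2039 is February 2040; that month ends on 29 February 2040.
29 February 2040 falls on a listed holiday. Rolling to the preceding business day gives 28 February 2040, a Tuesday.
Applying the 5-business-day extension: 5 business days after 28 February 2040 is 7 March 2040.
Since 7 March 2040 is a Wednesday and not a holiday, the date is unchanged.
So the filing is due 7 March 2040.

7 March 2040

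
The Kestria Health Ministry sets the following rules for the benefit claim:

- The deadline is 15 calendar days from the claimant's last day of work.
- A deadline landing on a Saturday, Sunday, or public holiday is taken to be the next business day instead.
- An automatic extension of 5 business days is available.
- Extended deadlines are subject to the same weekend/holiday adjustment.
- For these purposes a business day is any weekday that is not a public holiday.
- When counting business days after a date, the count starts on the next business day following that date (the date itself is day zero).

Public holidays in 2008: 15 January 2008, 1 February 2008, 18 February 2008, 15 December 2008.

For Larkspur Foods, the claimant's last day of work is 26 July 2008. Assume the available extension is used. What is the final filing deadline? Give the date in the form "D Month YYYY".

Trigger date 26 July 2008 + 15 calendar days = 10 August 2008.
10 August 2008 is a Sunday, so it moves to the next business day, 11 August 2008 (Monday).
The 5-business-day extension runs from 11 August 2008 to 18 August 2008.
18 August 2008 (Monday) is already a business day.
So the filing is due 18 August 2008.

18 August 2008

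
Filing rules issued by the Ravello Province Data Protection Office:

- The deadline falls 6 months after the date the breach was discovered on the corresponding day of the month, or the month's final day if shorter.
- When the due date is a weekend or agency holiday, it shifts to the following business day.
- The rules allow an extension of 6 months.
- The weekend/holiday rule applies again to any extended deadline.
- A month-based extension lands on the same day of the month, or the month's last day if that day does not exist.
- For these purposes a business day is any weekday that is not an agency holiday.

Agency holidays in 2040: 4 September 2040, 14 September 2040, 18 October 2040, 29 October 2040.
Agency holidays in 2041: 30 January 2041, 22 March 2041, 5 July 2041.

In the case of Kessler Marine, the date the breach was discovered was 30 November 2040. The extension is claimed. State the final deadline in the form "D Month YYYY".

2 December 2041

Moving 6 months forward from 30 November 2040 on the corresponding day gives 30 May 2041.
Since 30 May 2041 is a Thursday and not a holiday, the date is unchanged.
The 6 months extension carries 30 May 2041 to 30 November 2041.
30 November 2041 falls on a Saturday. Rolling to the next business day gives 2 December 2041, a Monday.
Final deadline: 2 December 2041.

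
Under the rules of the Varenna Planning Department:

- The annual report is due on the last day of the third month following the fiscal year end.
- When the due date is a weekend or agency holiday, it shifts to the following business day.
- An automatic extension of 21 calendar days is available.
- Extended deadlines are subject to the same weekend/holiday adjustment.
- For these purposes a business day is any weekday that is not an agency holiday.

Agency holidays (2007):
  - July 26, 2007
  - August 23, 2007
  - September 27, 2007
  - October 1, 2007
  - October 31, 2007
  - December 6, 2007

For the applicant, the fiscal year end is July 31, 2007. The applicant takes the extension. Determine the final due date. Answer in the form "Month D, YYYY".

November 22, 2007

The third month after July 31, 2007 is October 2007, whose last day is October 31, 2007.
October 31, 2007 is a listed holiday; the next business day is November 1, 2007 (Thursday).
Applying the 21-calendar-day extension: November 1, 2007 + 21 days = November 22, 2007.
Since November 22, 2007 is a Thursday and not a holiday, the date is unchanged.
Final deadline: November 22, 2007.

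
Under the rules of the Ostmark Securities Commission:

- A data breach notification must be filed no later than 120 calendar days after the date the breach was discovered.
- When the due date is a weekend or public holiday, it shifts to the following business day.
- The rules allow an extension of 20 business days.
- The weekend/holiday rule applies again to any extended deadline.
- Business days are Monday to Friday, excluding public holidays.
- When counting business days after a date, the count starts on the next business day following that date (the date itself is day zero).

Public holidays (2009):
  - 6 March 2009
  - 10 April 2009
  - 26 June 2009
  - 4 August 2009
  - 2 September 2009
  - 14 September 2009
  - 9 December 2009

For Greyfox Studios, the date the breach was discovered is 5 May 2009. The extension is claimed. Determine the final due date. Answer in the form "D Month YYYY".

Trigger date 5 May 2009 + 120 calendar days = 2 September 2009.
2 September 2009 falls on a listed holiday. Rolling to the next business day gives 3 September 2009, a Thursday.
The 20-business-day extension runs from 3 September 2009 to 2 October 2009.
Since 2 October 2009 is a Friday and not a holiday, the date is unchanged.
The final due date is 2 October 2009.

2 October 2009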